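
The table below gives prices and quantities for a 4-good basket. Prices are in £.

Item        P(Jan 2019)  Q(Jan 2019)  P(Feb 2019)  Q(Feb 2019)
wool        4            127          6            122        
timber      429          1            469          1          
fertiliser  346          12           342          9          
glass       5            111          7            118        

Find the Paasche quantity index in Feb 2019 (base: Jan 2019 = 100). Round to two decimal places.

Paasche quantity index uses current-period prices as weights.
ΣP(Feb 2019)·Q(Feb 2019) = 6×122 + 469×1 + 342×9 + 7×118 = 732 + 469 + 3078 + 826 = 5105
ΣP(Feb 2019)·Q(Jan 2019) = 6×127 + 469×1 + 342×12 + 7×111 = 762 + 469 + 4104 + 777 = 6112
Index = 5105 / 6112 × 100 = 83.5242

83.52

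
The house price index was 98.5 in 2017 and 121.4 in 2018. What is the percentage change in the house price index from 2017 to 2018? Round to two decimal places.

Change = (121.4 − 98.5) / 98.5 × 100
       = 22.9 / 98.5 × 100 = 23.2487%

23.25%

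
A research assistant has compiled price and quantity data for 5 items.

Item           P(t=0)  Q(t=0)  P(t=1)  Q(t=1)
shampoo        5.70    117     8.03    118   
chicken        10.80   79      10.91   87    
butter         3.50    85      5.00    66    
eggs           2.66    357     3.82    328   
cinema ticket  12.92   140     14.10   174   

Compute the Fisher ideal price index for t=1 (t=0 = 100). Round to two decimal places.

Laspeyres component (base-period weights):
ΣP(t=1)Q(t=0) = 8.03×117 + 10.91×79 + 5.00×85 + 3.82×357 + 14.10×140 = 939.51 + 861.89 + 425 + 1363.74 + 1974 = 5564.14
ΣP(t=0)Q(t=0) = 5.70×117 + 10.80×79 + 3.50×85 + 2.66×357 + 12.92×140 = 666.9 + 853.2 + 297.5 + 949.62 + 1808.8 = 4576.02
L = 5564.14 / 4576.02 × 100 = 121.5934
Paasche component (current-period weights):
ΣP(t=1)Q(t=1) = 8.03×118 + 10.91×87 + 5.00×66 + 3.82×328 + 14.10×174 = 947.54 + 949.17 + 330 + 1252.96 + 2453.4 = 5933.07
ΣP(t=0)Q(t=1) = 5.70×118 + 10.80×87 + 3.50×66 + 2.66×328 + 12.92×174 = 672.6 + 939.6 + 231 + 872.48 + 2248.08 = 4963.76
P = 5933.07 / 4963.76 × 100 = 119.5277
Fisher = √(L × P) = √(121.5934 × 119.5277) = 120.5562

120.56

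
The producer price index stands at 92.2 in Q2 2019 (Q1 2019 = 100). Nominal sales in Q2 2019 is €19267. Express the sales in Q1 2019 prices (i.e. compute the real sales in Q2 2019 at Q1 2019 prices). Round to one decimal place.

Real = Nominal ÷ (Index/100) = 19267 ÷ (92.2/100)
     = 19267 ÷ 0.922 = 20896.9631

20897.0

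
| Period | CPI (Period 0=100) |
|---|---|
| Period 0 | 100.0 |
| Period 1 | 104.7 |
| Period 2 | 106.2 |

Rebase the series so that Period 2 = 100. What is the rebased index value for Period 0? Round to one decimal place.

94.2

Rebased(Period 0) = 100.0 / 106.2 × 100 = 94.1620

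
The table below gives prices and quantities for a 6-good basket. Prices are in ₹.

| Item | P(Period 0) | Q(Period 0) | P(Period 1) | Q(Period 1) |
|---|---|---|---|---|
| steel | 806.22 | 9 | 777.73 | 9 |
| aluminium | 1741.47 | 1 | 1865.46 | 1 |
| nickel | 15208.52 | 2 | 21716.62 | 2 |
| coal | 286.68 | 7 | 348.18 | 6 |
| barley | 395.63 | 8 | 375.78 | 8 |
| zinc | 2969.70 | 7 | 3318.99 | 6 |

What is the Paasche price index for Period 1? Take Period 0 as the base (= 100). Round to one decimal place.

124.5

Paasche price index uses current-period quantities as weights.
ΣP(Period 1)·Q(Period 1) = 777.73×9 + 1865.46×1 + 21716.62×2 + 348.18×6 + 375.78×8 + 3318.99×6 = 6999.57 + 1865.46 + 43433.24 + 2089.08 + 3006.24 + 19913.94 = 77307.53
ΣP(Period 0)·Q(Period 1) = 806.22×9 + 1741.47×1 + 15208.52×2 + 286.68×6 + 395.63×8 + 2969.70×6 = 7255.98 + 1741.47 + 30417.04 + 1720.08 + 3165.04 + 17818.2 = 62117.81
Index = 77307.53 / 62117.81 × 100 = 124.4531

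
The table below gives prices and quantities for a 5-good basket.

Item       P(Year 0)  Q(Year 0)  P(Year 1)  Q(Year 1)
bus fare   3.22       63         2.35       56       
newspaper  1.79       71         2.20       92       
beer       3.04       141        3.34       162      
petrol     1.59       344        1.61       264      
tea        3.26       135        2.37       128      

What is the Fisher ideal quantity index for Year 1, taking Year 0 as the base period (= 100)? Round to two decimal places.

Laspeyres component (base-period weights):
ΣP(Year 0)Q(Year 1) = 3.22×56 + 1.79×92 + 3.04×162 + 1.59×264 + 3.26×128 = 180.32 + 164.68 + 492.48 + 419.76 + 417.28 = 1674.52
ΣP(Year 0)Q(Year 0) = 3.22×63 + 1.79×71 + 3.04×141 + 1.59×344 + 3.26×135 = 202.86 + 127.09 + 428.64 + 546.96 + 440.1 = 1745.65
L = 1674.52 / 1745.65 × 100 = 95.9253
Paasche component (current-period weights):
ΣP(Year 1)Q(Year 1) = 2.35×56 + 2.20×92 + 3.34×162 + 1.61×264 + 2.37×128 = 131.6 + 202.4 + 541.08 + 425.04 + 303.36 = 1603.48
ΣP(Year 1)Q(Year 0) = 2.35×63 + 2.20×71 + 3.34×141 + 1.61×344 + 2.37×135 = 148.05 + 156.2 + 470.94 + 553.84 + 319.95 = 1648.98
P = 1603.48 / 1648.98 × 100 = 97.2407
Fisher = √(L × P) = √(95.9253 × 97.2407) = 96.5808

96.58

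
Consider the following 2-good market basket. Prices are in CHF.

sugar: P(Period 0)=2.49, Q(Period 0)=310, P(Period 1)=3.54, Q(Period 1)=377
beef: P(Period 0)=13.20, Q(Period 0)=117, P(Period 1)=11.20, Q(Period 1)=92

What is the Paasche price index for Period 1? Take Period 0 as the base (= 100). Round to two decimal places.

109.84

Paasche price index uses current-period quantities as weights.
ΣP(Period 1)·Q(Period 1) = 3.54×377 + 11.20×92 = 1334.58 + 1030.4 = 2364.98
ΣP(Period 0)·Q(Period 1) = 2.49×377 + 13.20×92 = 938.73 + 1214.4 = 2153.13
Index = 2364.98 / 2153.13 × 100 = 109.8392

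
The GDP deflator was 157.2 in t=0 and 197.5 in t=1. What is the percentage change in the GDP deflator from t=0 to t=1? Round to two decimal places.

Change = (197.5 − 157.2) / 157.2 × 100
       = 40.3 / 157.2 × 100 = 25.6361%

25.64%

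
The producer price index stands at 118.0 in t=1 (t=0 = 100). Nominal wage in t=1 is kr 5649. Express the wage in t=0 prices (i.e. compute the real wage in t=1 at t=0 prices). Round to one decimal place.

4787.3

Real = Nominal ÷ (Index/100) = 5649 ÷ (118.0/100)
     = 5649 ÷ 1.180 = 4787.2881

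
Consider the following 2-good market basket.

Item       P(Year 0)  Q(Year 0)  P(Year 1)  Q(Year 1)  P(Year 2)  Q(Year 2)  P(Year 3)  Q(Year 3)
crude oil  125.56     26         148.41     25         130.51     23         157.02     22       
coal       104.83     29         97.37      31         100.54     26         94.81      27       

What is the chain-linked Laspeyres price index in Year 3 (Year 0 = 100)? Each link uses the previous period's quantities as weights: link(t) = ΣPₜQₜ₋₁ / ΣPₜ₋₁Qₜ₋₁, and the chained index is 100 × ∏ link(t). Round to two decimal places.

Link Year 0→Year 1:
ΣP(Year 1)Q(Year 0) = 148.41×26 + 97.37×29 = 3858.66 + 2823.73 = 6682.39
ΣP(Year 0)Q(Year 0) = 125.56×26 + 104.83×29 = 3264.56 + 3040.07 = 6304.63
link = 6682.39/6304.63 = 1.059918
Link Year 1→Year 2:
ΣP(Year 2)Q(Year 1) = 130.51×25 + 100.54×31 = 3262.75 + 3116.74 = 6379.49
ΣP(Year 1)Q(Year 1) = 148.41×25 + 97.37×31 = 3710.25 + 3018.47 = 6728.72
link = 6379.49/6728.72 = 0.948099
Link Year 2→Year 3:
ΣP(Year 3)Q(Year 2) = 157.02×23 + 94.81×26 = 3611.46 + 2465.06 = 6076.52
ΣP(Year 2)Q(Year 2) = 130.51×23 + 100.54×26 = 3001.73 + 2614.04 = 5615.77
link = 6076.52/5615.77 = 1.082046
Chained index = 100 × 1.059918 × 0.948099 × 1.082046 = 108.7355

108.74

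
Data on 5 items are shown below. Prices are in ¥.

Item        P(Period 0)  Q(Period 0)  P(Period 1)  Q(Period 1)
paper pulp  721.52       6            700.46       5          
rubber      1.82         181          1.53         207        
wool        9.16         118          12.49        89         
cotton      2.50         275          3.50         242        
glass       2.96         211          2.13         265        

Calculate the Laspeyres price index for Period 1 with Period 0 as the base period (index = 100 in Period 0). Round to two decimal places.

104.45

Laspeyres price index uses base-period quantities as weights.
ΣP(Period 1)·Q(Period 0) = 700.46×6 + 1.53×181 + 12.49×118 + 3.50×275 + 2.13×211 = 4202.76 + 276.93 + 1473.82 + 962.5 + 449.43 = 7365.44
ΣP(Period 0)·Q(Period 0) = 721.52×6 + 1.82×181 + 9.16×118 + 2.50×275 + 2.96×211 = 4329.12 + 329.42 + 1080.88 + 687.5 + 624.56 = 7051.48
Index = 7365.44 / 7051.48 × 100 = 104.4524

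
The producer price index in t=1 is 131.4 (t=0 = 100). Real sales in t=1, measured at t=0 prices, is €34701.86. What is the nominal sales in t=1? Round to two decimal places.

45598.24

Nominal = Real × (Index/100) = 34701.86 × (131.4/100)
        = 34701.86 × 1.314 = 45598.2440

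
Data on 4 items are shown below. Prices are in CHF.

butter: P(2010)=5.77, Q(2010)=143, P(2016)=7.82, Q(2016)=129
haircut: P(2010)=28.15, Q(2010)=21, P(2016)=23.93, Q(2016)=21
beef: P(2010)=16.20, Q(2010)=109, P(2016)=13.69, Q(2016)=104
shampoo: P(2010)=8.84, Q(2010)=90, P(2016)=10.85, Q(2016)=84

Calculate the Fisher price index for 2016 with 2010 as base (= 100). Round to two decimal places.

102.52

Laspeyres component (base-period weights):
ΣP(2016)Q(2010) = 7.82×143 + 23.93×21 + 13.69×109 + 10.85×90 = 1118.26 + 502.53 + 1492.21 + 976.5 = 4089.5
ΣP(2010)Q(2010) = 5.77×143 + 28.15×21 + 16.20×109 + 8.84×90 = 825.11 + 591.15 + 1765.8 + 795.6 = 3977.66
L = 4089.5 / 3977.66 × 100 = 102.8117
Paasche component (current-period weights):
ΣP(2016)Q(2016) = 7.82×129 + 23.93×21 + 13.69×104 + 10.85×84 = 1008.78 + 502.53 + 1423.76 + 911.4 = 3846.47
ΣP(2010)Q(2016) = 5.77×129 + 28.15×21 + 16.20×104 + 8.84×84 = 744.33 + 591.15 + 1684.8 + 742.56 = 3762.84
P = 3846.47 / 3762.84 × 100 = 102.2225
Fisher = √(L × P) = √(102.8117 × 102.2225) = 102.5167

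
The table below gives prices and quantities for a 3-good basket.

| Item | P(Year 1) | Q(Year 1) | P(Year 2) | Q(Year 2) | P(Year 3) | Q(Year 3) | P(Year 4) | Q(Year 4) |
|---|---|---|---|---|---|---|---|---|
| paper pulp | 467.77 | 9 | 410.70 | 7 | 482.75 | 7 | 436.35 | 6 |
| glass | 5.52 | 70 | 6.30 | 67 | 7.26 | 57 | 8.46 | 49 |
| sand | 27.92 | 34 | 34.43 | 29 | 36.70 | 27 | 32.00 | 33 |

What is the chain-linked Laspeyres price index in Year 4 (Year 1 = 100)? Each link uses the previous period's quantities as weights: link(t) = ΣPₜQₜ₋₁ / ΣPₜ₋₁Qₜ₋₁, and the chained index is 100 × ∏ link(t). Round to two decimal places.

Link Year 1→Year 2:
ΣP(Year 2)Q(Year 1) = 410.70×9 + 6.30×70 + 34.43×34 = 3696.3 + 441 + 1170.62 = 5307.92
ΣP(Year 1)Q(Year 1) = 467.77×9 + 5.52×70 + 27.92×34 = 4209.93 + 386.4 + 949.28 = 5545.61
link = 5307.92/5545.61 = 0.957139
Link Year 2→Year 3:
ΣP(Year 3)Q(Year 2) = 482.75×7 + 7.26×67 + 36.70×29 = 3379.25 + 486.42 + 1064.3 = 4929.97
ΣP(Year 2)Q(Year 2) = 410.70×7 + 6.30×67 + 34.43×29 = 2874.9 + 422.1 + 998.47 = 4295.47
link = 4929.97/4295.47 = 1.147714
Link Year 3→Year 4:
ΣP(Year 4)Q(Year 3) = 436.35×7 + 8.46×57 + 32.00×27 = 3054.45 + 482.22 + 864 = 4400.67
ΣP(Year 3)Q(Year 3) = 482.75×7 + 7.26×57 + 36.70×27 = 3379.25 + 413.82 + 990.9 = 4783.97
link = 4400.67/4783.97 = 0.919878
Chained index = 100 × 0.957139 × 1.147714 × 0.919878 = 101.0506

101.05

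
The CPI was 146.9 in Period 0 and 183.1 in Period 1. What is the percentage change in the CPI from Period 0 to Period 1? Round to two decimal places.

Change = (183.1 − 146.9) / 146.9 × 100
       = 36.2 / 146.9 × 100 = 24.6426%

24.64%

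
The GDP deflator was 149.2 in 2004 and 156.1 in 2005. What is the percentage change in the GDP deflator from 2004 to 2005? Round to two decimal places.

4.62%

Change = (156.1 − 149.2) / 149.2 × 100
       = 6.9 / 149.2 × 100 = 4.6247%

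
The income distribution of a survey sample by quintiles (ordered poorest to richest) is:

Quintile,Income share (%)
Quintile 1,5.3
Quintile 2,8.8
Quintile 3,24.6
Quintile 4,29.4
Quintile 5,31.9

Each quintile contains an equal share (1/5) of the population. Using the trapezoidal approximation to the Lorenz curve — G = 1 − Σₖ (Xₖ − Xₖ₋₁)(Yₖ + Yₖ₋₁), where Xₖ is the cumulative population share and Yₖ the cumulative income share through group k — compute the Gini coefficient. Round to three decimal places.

Cumulative income shares Yₖ: 0.0530, 0.1410, 0.3870, 0.6810, 1.0000
Σ (Xₖ−Xₖ₋₁)(Yₖ+Yₖ₋₁) = (1/5)(0.0530+0.0000) + (1/5)(0.1410+0.0530) + (1/5)(0.3870+0.1410) + (1/5)(0.6810+0.3870) + (1/5)(1.0000+0.6810)
  = 0.0106 + 0.0388 + 0.1056 + 0.2136 + 0.3362 = 0.7048
G = 1 − 0.7048 = 0.2952

0.295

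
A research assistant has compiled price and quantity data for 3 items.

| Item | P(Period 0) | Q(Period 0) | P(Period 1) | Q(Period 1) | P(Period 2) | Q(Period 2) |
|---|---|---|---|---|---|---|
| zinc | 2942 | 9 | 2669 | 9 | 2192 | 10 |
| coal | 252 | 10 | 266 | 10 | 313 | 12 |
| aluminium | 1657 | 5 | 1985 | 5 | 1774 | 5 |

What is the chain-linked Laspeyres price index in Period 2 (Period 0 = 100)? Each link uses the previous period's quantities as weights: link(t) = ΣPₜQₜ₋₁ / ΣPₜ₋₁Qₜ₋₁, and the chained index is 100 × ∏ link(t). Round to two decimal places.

85.10

Link Period 0→Period 1:
ΣP(Period 1)Q(Period 0) = 2669×9 + 266×10 + 1985×5 = 24021 + 2660 + 9925 = 36606
ΣP(Period 0)Q(Period 0) = 2942×9 + 252×10 + 1657×5 = 26478 + 2520 + 8285 = 37283
link = 36606/37283 = 0.981842
Link Period 1→Period 2:
ΣP(Period 2)Q(Period 1) = 2192×9 + 313×10 + 1774×5 = 19728 + 3130 + 8870 = 31728
ΣP(Period 1)Q(Period 1) = 2669×9 + 266×10 + 1985×5 = 24021 + 2660 + 9925 = 36606
link = 31728/36606 = 0.866743
Chained index = 100 × 0.981842 × 0.866743 = 85.1004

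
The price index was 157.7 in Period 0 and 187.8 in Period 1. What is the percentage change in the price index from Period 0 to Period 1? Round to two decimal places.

Change = (187.8 − 157.7) / 157.7 × 100
       = 30.1 / 157.7 × 100 = 19.0869%

19.09%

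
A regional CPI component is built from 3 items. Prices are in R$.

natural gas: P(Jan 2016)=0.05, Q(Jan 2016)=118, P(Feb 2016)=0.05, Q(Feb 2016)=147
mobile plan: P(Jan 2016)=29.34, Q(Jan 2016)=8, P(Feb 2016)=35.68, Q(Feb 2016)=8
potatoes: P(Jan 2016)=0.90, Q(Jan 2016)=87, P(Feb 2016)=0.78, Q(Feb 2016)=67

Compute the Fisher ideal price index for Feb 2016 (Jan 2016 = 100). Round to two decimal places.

Laspeyres component (base-period weights):
ΣP(Feb 2016)Q(Jan 2016) = 0.05×118 + 35.68×8 + 0.78×87 = 5.9 + 285.44 + 67.86 = 359.2
ΣP(Jan 2016)Q(Jan 2016) = 0.05×118 + 29.34×8 + 0.90×87 = 5.9 + 234.72 + 78.3 = 318.92
L = 359.2 / 318.92 × 100 = 112.6301
Paasche component (current-period weights):
ΣP(Feb 2016)Q(Feb 2016) = 0.05×147 + 35.68×8 + 0.78×67 = 7.35 + 285.44 + 52.26 = 345.05
ΣP(Jan 2016)Q(Feb 2016) = 0.05×147 + 29.34×8 + 0.90×67 = 7.35 + 234.72 + 60.3 = 302.37
P = 345.05 / 302.37 × 100 = 114.1152
Fisher = √(L × P) = √(112.6301 × 114.1152) = 113.3702

113.37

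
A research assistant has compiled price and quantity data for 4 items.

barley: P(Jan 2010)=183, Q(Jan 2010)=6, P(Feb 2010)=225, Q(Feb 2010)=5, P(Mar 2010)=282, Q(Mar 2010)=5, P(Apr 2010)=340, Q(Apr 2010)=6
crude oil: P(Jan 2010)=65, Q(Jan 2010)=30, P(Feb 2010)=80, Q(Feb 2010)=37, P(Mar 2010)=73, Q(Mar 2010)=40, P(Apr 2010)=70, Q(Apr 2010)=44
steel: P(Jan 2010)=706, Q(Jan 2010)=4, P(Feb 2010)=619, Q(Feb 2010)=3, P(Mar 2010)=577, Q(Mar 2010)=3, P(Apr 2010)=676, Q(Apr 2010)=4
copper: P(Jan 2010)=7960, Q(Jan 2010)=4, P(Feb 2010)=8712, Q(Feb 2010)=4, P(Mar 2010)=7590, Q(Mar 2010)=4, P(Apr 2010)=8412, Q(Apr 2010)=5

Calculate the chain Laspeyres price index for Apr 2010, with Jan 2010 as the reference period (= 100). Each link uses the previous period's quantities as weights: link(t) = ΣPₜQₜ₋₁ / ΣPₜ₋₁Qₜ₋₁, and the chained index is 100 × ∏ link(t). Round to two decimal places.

106.63

Link Jan 2010→Feb 2010:
ΣP(Feb 2010)Q(Jan 2010) = 225×6 + 80×30 + 619×4 + 8712×4 = 1350 + 2400 + 2476 + 34848 = 41074
ΣP(Jan 2010)Q(Jan 2010) = 183×6 + 65×30 + 706×4 + 7960×4 = 1098 + 1950 + 2824 + 31840 = 37712
link = 41074/37712 = 1.089149
Link Feb 2010→Mar 2010:
ΣP(Mar 2010)Q(Feb 2010) = 282×5 + 73×37 + 577×3 + 7590×4 = 1410 + 2701 + 1731 + 30360 = 36202
ΣP(Feb 2010)Q(Feb 2010) = 225×5 + 80×37 + 619×3 + 8712×4 = 1125 + 2960 + 1857 + 34848 = 40790
link = 36202/40790 = 0.887521
Link Mar 2010→Apr 2010:
ΣP(Apr 2010)Q(Mar 2010) = 340×5 + 70×40 + 676×3 + 8412×4 = 1700 + 2800 + 2028 + 33648 = 40176
ΣP(Mar 2010)Q(Mar 2010) = 282×5 + 73×40 + 577×3 + 7590×4 = 1410 + 2920 + 1731 + 30360 = 36421
link = 40176/36421 = 1.103100
Chained index = 100 × 1.089149 × 0.887521 × 1.103100 = 106.6304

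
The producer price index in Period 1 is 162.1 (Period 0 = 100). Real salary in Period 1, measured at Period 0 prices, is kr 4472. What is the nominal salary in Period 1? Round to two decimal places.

Nominal = Real × (Index/100) = 4472 × (162.1/100)
        = 4472 × 1.621 = 7249.1120

7249.11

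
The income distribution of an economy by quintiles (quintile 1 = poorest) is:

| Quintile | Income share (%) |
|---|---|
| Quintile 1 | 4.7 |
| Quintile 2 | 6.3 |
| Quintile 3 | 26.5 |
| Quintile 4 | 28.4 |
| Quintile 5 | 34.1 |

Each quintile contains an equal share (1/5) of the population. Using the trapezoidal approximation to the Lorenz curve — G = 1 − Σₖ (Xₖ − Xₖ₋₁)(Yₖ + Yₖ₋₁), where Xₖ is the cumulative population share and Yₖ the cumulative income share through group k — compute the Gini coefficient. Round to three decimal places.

Cumulative income shares Yₖ: 0.0470, 0.1100, 0.3750, 0.6590, 1.0000
Σ (Xₖ−Xₖ₋₁)(Yₖ+Yₖ₋₁) = (1/5)(0.0470+0.0000) + (1/5)(0.1100+0.0470) + (1/5)(0.3750+0.1100) + (1/5)(0.6590+0.3750) + (1/5)(1.0000+0.6590)
  = 0.0094 + 0.0314 + 0.0970 + 0.2068 + 0.3318 = 0.6764
G = 1 − 0.6764 = 0.3236

0.324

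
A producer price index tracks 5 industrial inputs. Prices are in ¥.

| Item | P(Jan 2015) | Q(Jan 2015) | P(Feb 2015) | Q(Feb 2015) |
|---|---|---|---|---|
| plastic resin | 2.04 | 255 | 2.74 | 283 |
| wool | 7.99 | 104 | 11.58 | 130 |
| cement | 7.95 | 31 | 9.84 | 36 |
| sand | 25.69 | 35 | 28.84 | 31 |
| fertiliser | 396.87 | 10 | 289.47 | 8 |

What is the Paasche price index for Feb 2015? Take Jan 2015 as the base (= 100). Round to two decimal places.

Paasche price index uses current-period quantities as weights.
ΣP(Feb 2015)·Q(Feb 2015) = 2.74×283 + 11.58×130 + 9.84×36 + 28.84×31 + 289.47×8 = 775.42 + 1505.4 + 354.24 + 894.04 + 2315.76 = 5844.86
ΣP(Jan 2015)·Q(Feb 2015) = 2.04×283 + 7.99×130 + 7.95×36 + 25.69×31 + 396.87×8 = 577.32 + 1038.7 + 286.2 + 796.39 + 3174.96 = 5873.57
Index = 5844.86 / 5873.57 × 100 = 99.5112

99.51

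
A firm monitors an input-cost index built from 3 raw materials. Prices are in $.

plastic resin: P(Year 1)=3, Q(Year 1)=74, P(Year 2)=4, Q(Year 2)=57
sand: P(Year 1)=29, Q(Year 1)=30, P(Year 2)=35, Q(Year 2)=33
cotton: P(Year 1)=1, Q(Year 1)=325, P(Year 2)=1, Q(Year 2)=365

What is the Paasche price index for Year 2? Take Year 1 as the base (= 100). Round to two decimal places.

117.08

Paasche price index uses current-period quantities as weights.
ΣP(Year 2)·Q(Year 2) = 4×57 + 35×33 + 1×365 = 228 + 1155 + 365 = 1748
ΣP(Year 1)·Q(Year 2) = 3×57 + 29×33 + 1×365 = 171 + 957 + 365 = 1493
Index = 1748 / 1493 × 100 = 117.0797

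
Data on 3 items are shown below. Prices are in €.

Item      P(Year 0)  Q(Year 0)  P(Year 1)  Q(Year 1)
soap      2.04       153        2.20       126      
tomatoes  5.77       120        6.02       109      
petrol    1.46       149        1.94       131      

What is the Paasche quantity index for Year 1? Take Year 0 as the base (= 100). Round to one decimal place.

Paasche quantity index uses current-period prices as weights.
ΣP(Year 1)·Q(Year 1) = 2.20×126 + 6.02×109 + 1.94×131 = 277.2 + 656.18 + 254.14 = 1187.52
ΣP(Year 1)·Q(Year 0) = 2.20×153 + 6.02×120 + 1.94×149 = 336.6 + 722.4 + 289.06 = 1348.06
Index = 1187.52 / 1348.06 × 100 = 88.0910

88.1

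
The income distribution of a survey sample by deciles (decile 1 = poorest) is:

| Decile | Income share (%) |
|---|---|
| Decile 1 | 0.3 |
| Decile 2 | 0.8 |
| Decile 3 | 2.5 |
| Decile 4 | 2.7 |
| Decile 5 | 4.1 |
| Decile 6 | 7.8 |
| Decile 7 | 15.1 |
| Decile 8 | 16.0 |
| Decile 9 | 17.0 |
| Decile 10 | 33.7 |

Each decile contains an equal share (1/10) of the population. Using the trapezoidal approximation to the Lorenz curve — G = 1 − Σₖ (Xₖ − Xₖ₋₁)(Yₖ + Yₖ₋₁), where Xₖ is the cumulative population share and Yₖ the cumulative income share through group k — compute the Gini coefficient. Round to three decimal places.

Cumulative income shares Yₖ: 0.0030, 0.0110, 0.0360, 0.0630, 0.1040, 0.1820, 0.3330, 0.4930, 0.6630, 1.0000
Σ (Xₖ−Xₖ₋₁)(Yₖ+Yₖ₋₁) = (1/10)(0.0030+0.0000) + (1/10)(0.0110+0.0030) + (1/10)(0.0360+0.0110) + (1/10)(0.0630+0.0360) + (1/10)(0.1040+0.0630) + (1/10)(0.1820+0.1040) + (1/10)(0.3330+0.1820) + (1/10)(0.4930+0.3330) + (1/10)(0.6630+0.4930) + (1/10)(1.0000+0.6630)
  = 0.0003 + 0.0014 + 0.0047 + 0.0099 + 0.0167 + 0.0286 + 0.0515 + 0.0826 + 0.1156 + 0.1663 = 0.4776
G = 1 − 0.4776 = 0.5224

0.522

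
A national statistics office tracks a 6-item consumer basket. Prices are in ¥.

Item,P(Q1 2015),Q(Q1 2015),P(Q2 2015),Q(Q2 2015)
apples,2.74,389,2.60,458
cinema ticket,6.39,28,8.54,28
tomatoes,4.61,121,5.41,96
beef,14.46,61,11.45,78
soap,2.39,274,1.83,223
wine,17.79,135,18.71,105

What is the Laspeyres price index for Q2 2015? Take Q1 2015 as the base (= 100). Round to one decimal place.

Laspeyres price index uses base-period quantities as weights.
ΣP(Q2 2015)·Q(Q1 2015) = 2.60×389 + 8.54×28 + 5.41×121 + 11.45×61 + 1.83×274 + 18.71×135 = 1011.4 + 239.12 + 654.61 + 698.45 + 501.42 + 2525.85 = 5630.85
ΣP(Q1 2015)·Q(Q1 2015) = 2.74×389 + 6.39×28 + 4.61×121 + 14.46×61 + 2.39×274 + 17.79×135 = 1065.86 + 178.92 + 557.81 + 882.06 + 654.86 + 2401.65 = 5741.16
Index = 5630.85 / 5741.16 × 100 = 98.0786

98.1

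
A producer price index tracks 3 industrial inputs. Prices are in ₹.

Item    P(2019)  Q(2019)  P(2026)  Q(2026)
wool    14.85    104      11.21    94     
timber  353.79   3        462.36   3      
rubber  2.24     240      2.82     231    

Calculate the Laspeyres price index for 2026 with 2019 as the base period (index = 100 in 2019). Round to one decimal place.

102.7

Laspeyres price index uses base-period quantities as weights.
ΣP(2026)·Q(2019) = 11.21×104 + 462.36×3 + 2.82×240 = 1165.84 + 1387.08 + 676.8 = 3229.72
ΣP(2019)·Q(2019) = 14.85×104 + 353.79×3 + 2.24×240 = 1544.4 + 1061.37 + 537.6 = 3143.37
Index = 3229.72 / 3143.37 × 100 = 102.7471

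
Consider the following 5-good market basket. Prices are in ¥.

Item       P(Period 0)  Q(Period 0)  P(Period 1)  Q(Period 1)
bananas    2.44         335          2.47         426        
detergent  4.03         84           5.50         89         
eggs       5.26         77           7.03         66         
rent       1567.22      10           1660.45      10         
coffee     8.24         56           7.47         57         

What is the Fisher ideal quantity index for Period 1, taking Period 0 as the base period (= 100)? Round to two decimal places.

Laspeyres component (base-period weights):
ΣP(Period 0)Q(Period 1) = 2.44×426 + 4.03×89 + 5.26×66 + 1567.22×10 + 8.24×57 = 1039.44 + 358.67 + 347.16 + 15672.2 + 469.68 = 17887.15
ΣP(Period 0)Q(Period 0) = 2.44×335 + 4.03×84 + 5.26×77 + 1567.22×10 + 8.24×56 = 817.4 + 338.52 + 405.02 + 15672.2 + 461.44 = 17694.58
L = 17887.15 / 17694.58 × 100 = 101.0883
Paasche component (current-period weights):
ΣP(Period 1)Q(Period 1) = 2.47×426 + 5.50×89 + 7.03×66 + 1660.45×10 + 7.47×57 = 1052.22 + 489.5 + 463.98 + 16604.5 + 425.79 = 19035.99
ΣP(Period 1)Q(Period 0) = 2.47×335 + 5.50×84 + 7.03×77 + 1660.45×10 + 7.47×56 = 827.45 + 462 + 541.31 + 16604.5 + 418.32 = 18853.58
P = 19035.99 / 18853.58 × 100 = 100.9675
Fisher = √(L × P) = √(101.0883 × 100.9675) = 101.0279

101.03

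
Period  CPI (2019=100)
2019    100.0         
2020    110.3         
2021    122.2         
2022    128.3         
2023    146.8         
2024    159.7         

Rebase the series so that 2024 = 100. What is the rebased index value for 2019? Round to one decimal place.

62.6

Rebased(2019) = 100.0 / 159.7 × 100 = 62.6174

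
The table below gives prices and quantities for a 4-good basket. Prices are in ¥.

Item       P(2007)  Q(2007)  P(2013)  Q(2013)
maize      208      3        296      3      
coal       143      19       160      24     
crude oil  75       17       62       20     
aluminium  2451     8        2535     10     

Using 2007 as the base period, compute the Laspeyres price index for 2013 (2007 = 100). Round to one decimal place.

104.3

Laspeyres price index uses base-period quantities as weights.
ΣP(2013)·Q(2007) = 296×3 + 160×19 + 62×17 + 2535×8 = 888 + 3040 + 1054 + 20280 = 25262
ΣP(2007)·Q(2007) = 208×3 + 143×19 + 75×17 + 2451×8 = 624 + 2717 + 1275 + 19608 = 24224
Index = 25262 / 24224 × 100 = 104.2850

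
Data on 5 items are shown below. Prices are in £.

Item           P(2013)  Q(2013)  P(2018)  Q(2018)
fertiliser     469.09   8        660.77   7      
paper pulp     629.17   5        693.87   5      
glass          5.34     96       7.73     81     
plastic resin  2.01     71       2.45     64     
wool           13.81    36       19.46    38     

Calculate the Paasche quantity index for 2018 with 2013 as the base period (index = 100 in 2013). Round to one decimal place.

92.7

Paasche quantity index uses current-period prices as weights.
ΣP(2018)·Q(2018) = 660.77×7 + 693.87×5 + 7.73×81 + 2.45×64 + 19.46×38 = 4625.39 + 3469.35 + 626.13 + 156.8 + 739.48 = 9617.15
ΣP(2018)·Q(2013) = 660.77×8 + 693.87×5 + 7.73×96 + 2.45×71 + 19.46×36 = 5286.16 + 3469.35 + 742.08 + 173.95 + 700.56 = 10372.1
Index = 9617.15 / 10372.1 × 100 = 92.7213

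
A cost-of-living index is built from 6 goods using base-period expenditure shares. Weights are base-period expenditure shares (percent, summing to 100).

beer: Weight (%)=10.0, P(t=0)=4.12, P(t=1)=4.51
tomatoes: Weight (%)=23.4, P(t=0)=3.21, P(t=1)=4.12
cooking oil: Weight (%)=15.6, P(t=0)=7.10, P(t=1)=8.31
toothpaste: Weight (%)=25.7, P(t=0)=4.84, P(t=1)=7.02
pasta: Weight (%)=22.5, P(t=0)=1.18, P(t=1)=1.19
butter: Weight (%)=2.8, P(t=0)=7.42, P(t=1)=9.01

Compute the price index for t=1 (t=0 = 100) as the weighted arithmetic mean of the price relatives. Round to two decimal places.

beer: 10.0 × (4.51/4.12) = 10.0 × 1.094660 = 10.9466
tomatoes: 23.4 × (4.12/3.21) = 23.4 × 1.283489 = 30.0336
cooking oil: 15.6 × (8.31/7.10) = 15.6 × 1.170423 = 18.2586
toothpaste: 25.7 × (7.02/4.84) = 25.7 × 1.450413 = 37.2756
pasta: 22.5 × (1.19/1.18) = 22.5 × 1.008475 = 22.6907
butter: 2.8 × (9.01/7.42) = 2.8 × 1.214286 = 3.4000
Index = Σ wᵢ·(p₁ᵢ/p₀ᵢ) = 10.9466 + 30.0336 + 18.2586 + 37.2756 + 22.6907 + 3.4000 = 122.6051

122.61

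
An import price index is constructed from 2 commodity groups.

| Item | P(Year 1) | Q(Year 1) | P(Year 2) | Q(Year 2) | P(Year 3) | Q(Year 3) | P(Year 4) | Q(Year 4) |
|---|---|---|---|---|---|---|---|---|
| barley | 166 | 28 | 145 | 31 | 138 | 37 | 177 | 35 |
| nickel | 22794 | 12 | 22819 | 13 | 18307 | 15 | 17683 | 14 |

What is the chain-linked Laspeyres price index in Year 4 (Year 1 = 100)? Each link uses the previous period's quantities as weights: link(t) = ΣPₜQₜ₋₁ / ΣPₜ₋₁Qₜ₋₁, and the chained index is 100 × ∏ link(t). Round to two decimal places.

78.09

Link Year 1→Year 2:
ΣP(Year 2)Q(Year 1) = 145×28 + 22819×12 = 4060 + 273828 = 277888
ΣP(Year 1)Q(Year 1) = 166×28 + 22794×12 = 4648 + 273528 = 278176
link = 277888/278176 = 0.998965
Link Year 2→Year 3:
ΣP(Year 3)Q(Year 2) = 138×31 + 18307×13 = 4278 + 237991 = 242269
ΣP(Year 2)Q(Year 2) = 145×31 + 22819×13 = 4495 + 296647 = 301142
link = 242269/301142 = 0.804501
Link Year 3→Year 4:
ΣP(Year 4)Q(Year 3) = 177×37 + 17683×15 = 6549 + 265245 = 271794
ΣP(Year 3)Q(Year 3) = 138×37 + 18307×15 = 5106 + 274605 = 279711
link = 271794/279711 = 0.971696
Chained index = 100 × 0.998965 × 0.804501 × 0.971696 = 78.0921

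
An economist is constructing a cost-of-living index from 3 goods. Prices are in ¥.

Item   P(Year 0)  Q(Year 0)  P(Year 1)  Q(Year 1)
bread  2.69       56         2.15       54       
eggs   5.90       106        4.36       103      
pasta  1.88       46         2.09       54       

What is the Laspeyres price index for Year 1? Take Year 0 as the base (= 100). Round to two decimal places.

78.69

Laspeyres price index uses base-period quantities as weights.
ΣP(Year 1)·Q(Year 0) = 2.15×56 + 4.36×106 + 2.09×46 = 120.4 + 462.16 + 96.14 = 678.7
ΣP(Year 0)·Q(Year 0) = 2.69×56 + 5.90×106 + 1.88×46 = 150.64 + 625.4 + 86.48 = 862.52
Index = 678.7 / 862.52 × 100 = 78.6880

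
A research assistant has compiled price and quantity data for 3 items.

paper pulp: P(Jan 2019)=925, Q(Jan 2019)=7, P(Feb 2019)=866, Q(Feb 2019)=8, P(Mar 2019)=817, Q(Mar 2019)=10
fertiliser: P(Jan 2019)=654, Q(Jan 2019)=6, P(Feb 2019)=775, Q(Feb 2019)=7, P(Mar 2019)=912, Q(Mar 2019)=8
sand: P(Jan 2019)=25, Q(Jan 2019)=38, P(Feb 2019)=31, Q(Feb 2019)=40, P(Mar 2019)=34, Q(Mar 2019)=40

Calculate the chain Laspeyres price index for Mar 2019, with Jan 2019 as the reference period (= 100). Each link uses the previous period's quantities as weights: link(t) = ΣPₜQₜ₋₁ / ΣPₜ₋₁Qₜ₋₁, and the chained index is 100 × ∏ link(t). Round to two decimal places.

Link Jan 2019→Feb 2019:
ΣP(Feb 2019)Q(Jan 2019) = 866×7 + 775×6 + 31×38 = 6062 + 4650 + 1178 = 11890
ΣP(Jan 2019)Q(Jan 2019) = 925×7 + 654×6 + 25×38 = 6475 + 3924 + 950 = 11349
link = 11890/11349 = 1.047669
Link Feb 2019→Mar 2019:
ΣP(Mar 2019)Q(Feb 2019) = 817×8 + 912×7 + 34×40 = 6536 + 6384 + 1360 = 14280
ΣP(Feb 2019)Q(Feb 2019) = 866×8 + 775×7 + 31×40 = 6928 + 5425 + 1240 = 13593
link = 14280/13593 = 1.050541
Chained index = 100 × 1.047669 × 1.050541 = 110.0619

110.06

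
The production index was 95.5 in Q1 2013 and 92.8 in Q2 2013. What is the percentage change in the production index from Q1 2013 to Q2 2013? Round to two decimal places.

-2.83%

Change = (92.8 − 95.5) / 95.5 × 100
       = -2.7 / 95.5 × 100 = -2.8272%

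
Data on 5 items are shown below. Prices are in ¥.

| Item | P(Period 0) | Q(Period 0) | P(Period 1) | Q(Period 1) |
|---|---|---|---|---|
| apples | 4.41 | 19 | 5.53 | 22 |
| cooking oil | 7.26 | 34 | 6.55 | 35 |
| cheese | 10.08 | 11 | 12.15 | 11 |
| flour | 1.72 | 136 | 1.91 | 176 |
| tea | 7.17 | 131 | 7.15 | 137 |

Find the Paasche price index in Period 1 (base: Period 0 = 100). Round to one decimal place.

103.0

Paasche price index uses current-period quantities as weights.
ΣP(Period 1)·Q(Period 1) = 5.53×22 + 6.55×35 + 12.15×11 + 1.91×176 + 7.15×137 = 121.66 + 229.25 + 133.65 + 336.16 + 979.55 = 1800.27
ΣP(Period 0)·Q(Period 1) = 4.41×22 + 7.26×35 + 10.08×11 + 1.72×176 + 7.17×137 = 97.02 + 254.1 + 110.88 + 302.72 + 982.29 = 1747.01
Index = 1800.27 / 1747.01 × 100 = 103.0486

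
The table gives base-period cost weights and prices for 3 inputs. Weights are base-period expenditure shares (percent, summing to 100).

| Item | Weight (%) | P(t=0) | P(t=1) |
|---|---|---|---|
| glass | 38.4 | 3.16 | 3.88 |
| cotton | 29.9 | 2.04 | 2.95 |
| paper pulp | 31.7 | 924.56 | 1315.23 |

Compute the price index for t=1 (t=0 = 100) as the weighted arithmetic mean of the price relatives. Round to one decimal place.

135.5

glass: 38.4 × (3.88/3.16) = 38.4 × 1.227848 = 47.1494
cotton: 29.9 × (2.95/2.04) = 29.9 × 1.446078 = 43.2377
paper pulp: 31.7 × (1315.23/924.56) = 31.7 × 1.422547 = 45.0947
Index = Σ wᵢ·(p₁ᵢ/p₀ᵢ) = 47.1494 + 43.2377 + 45.0947 = 135.4819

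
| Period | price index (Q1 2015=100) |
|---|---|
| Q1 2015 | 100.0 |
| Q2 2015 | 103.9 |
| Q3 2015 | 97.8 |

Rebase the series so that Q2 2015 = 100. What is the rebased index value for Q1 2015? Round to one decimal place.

Rebased(Q1 2015) = 100.0 / 103.9 × 100 = 96.2464

96.2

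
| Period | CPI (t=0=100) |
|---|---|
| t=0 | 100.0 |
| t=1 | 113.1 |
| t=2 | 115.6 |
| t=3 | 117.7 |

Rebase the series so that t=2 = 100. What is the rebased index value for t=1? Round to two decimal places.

97.84

Rebased(t=1) = 113.1 / 115.6 × 100 = 97.8374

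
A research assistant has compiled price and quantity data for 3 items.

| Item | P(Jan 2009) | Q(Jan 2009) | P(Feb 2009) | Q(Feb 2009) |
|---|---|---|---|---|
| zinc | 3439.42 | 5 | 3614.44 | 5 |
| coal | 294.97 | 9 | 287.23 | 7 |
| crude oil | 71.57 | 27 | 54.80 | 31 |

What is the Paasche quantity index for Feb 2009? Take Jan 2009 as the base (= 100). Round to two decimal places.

Paasche quantity index uses current-period prices as weights.
ΣP(Feb 2009)·Q(Feb 2009) = 3614.44×5 + 287.23×7 + 54.80×31 = 18072.2 + 2010.61 + 1698.8 = 21781.61
ΣP(Feb 2009)·Q(Jan 2009) = 3614.44×5 + 287.23×9 + 54.80×27 = 18072.2 + 2585.07 + 1479.6 = 22136.87
Index = 21781.61 / 22136.87 × 100 = 98.3952

98.40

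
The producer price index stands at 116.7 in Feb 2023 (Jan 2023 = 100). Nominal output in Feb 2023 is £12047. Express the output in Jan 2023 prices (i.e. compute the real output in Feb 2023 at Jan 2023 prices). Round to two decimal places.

10323.05

Real = Nominal ÷ (Index/100) = 12047 ÷ (116.7/100)
     = 12047 ÷ 1.167 = 10323.0506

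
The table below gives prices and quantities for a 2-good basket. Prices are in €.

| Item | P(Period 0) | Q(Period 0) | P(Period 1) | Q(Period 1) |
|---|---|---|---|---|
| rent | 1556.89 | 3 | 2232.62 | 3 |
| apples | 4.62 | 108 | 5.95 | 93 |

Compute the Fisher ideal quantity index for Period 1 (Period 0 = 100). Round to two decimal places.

Laspeyres component (base-period weights):
ΣP(Period 0)Q(Period 1) = 1556.89×3 + 4.62×93 = 4670.67 + 429.66 = 5100.33
ΣP(Period 0)Q(Period 0) = 1556.89×3 + 4.62×108 = 4670.67 + 498.96 = 5169.63
L = 5100.33 / 5169.63 × 100 = 98.6595
Paasche component (current-period weights):
ΣP(Period 1)Q(Period 1) = 2232.62×3 + 5.95×93 = 6697.86 + 553.35 = 7251.21
ΣP(Period 1)Q(Period 0) = 2232.62×3 + 5.95×108 = 6697.86 + 642.6 = 7340.46
P = 7251.21 / 7340.46 × 100 = 98.7841
Fisher = √(L × P) = √(98.6595 × 98.7841) = 98.7218

98.72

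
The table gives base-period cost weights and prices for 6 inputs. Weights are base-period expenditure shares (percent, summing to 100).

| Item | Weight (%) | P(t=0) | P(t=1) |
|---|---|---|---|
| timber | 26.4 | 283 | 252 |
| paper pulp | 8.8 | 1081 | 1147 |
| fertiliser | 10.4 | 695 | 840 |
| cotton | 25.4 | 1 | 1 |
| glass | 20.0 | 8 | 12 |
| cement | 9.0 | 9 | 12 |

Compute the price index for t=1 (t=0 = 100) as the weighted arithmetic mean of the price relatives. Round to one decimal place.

timber: 26.4 × (252/283) = 26.4 × 0.890459 = 23.5081
paper pulp: 8.8 × (1147/1081) = 8.8 × 1.061055 = 9.3373
fertiliser: 10.4 × (840/695) = 10.4 × 1.208633 = 12.5698
cotton: 25.4 × (1/1) = 25.4 × 1.000000 = 25.4000
glass: 20.0 × (12/8) = 20.0 × 1.500000 = 30.0000
cement: 9.0 × (12/9) = 9.0 × 1.333333 = 12.0000
Index = Σ wᵢ·(p₁ᵢ/p₀ᵢ) = 23.5081 + 9.3373 + 12.5698 + 25.4000 + 30.0000 + 12.0000 = 112.8152

112.8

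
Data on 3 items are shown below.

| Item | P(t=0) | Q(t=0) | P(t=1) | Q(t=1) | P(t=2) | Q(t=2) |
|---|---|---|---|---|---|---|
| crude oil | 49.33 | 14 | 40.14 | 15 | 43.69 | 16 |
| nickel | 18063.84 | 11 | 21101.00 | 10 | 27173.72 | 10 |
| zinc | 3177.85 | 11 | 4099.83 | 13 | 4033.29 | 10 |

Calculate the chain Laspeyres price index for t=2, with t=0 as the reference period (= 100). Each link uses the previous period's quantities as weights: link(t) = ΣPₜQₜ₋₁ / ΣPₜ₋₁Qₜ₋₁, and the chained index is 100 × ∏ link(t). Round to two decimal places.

Link t=0→t=1:
ΣP(t=1)Q(t=0) = 40.14×14 + 21101.00×11 + 4099.83×11 = 561.96 + 232111 + 45098.13 = 277771.09
ΣP(t=0)Q(t=0) = 49.33×14 + 18063.84×11 + 3177.85×11 = 690.62 + 198702.24 + 34956.35 = 234349.21
link = 277771.09/234349.21 = 1.185287
Link t=1→t=2:
ΣP(t=2)Q(t=1) = 43.69×15 + 27173.72×10 + 4033.29×13 = 655.35 + 271737.2 + 52432.77 = 324825.32
ΣP(t=1)Q(t=1) = 40.14×15 + 21101.00×10 + 4099.83×13 = 602.1 + 211010 + 53297.79 = 264909.89
link = 324825.32/264909.89 = 1.226173
Chained index = 100 × 1.185287 × 1.226173 = 145.3367

145.34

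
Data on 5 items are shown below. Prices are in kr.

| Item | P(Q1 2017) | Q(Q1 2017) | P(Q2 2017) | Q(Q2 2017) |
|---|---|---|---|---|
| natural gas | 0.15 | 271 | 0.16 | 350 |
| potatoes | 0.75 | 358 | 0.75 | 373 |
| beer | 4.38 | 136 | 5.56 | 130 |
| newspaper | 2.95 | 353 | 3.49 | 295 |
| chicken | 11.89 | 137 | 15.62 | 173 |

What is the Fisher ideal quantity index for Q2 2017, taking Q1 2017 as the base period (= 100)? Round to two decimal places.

107.49

Laspeyres component (base-period weights):
ΣP(Q1 2017)Q(Q2 2017) = 0.15×350 + 0.75×373 + 4.38×130 + 2.95×295 + 11.89×173 = 52.5 + 279.75 + 569.4 + 870.25 + 2056.97 = 3828.87
ΣP(Q1 2017)Q(Q1 2017) = 0.15×271 + 0.75×358 + 4.38×136 + 2.95×353 + 11.89×137 = 40.65 + 268.5 + 595.68 + 1041.35 + 1628.93 = 3575.11
L = 3828.87 / 3575.11 × 100 = 107.0980
Paasche component (current-period weights):
ΣP(Q2 2017)Q(Q2 2017) = 0.16×350 + 0.75×373 + 5.56×130 + 3.49×295 + 15.62×173 = 56 + 279.75 + 722.8 + 1029.55 + 2702.26 = 4790.36
ΣP(Q2 2017)Q(Q1 2017) = 0.16×271 + 0.75×358 + 5.56×136 + 3.49×353 + 15.62×137 = 43.36 + 268.5 + 756.16 + 1231.97 + 2139.94 = 4439.93
P = 4790.36 / 4439.93 × 100 = 107.8927
Fisher = √(L × P) = √(107.0980 × 107.8927) = 107.4946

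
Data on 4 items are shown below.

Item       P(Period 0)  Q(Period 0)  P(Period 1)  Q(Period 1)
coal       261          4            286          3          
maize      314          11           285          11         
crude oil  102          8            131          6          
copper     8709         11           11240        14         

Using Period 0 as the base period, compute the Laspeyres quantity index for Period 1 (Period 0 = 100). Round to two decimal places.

Laspeyres quantity index uses base-period prices as weights.
ΣP(Period 0)·Q(Period 1) = 261×3 + 314×11 + 102×6 + 8709×14 = 783 + 3454 + 612 + 121926 = 126775
ΣP(Period 0)·Q(Period 0) = 261×4 + 314×11 + 102×8 + 8709×11 = 1044 + 3454 + 816 + 95799 = 101113
Index = 126775 / 101113 × 100 = 125.3795

125.38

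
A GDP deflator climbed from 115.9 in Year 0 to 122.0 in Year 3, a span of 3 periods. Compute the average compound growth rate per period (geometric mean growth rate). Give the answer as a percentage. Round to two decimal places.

Growth factor = (122.0/115.9)^(1/3) = (1.052632)^(1/3) = 1.017245
Growth rate = 1.017245 − 1 = 0.017245 = 1.7245%

1.72%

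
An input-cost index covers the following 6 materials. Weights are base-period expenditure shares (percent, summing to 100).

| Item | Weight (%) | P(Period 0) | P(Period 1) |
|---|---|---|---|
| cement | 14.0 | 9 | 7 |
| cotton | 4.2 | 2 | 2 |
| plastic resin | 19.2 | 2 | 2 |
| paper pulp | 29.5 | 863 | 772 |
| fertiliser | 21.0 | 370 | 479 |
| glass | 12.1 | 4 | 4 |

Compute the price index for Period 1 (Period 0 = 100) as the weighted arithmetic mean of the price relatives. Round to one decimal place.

cement: 14.0 × (7/9) = 14.0 × 0.777778 = 10.8889
cotton: 4.2 × (2/2) = 4.2 × 1.000000 = 4.2000
plastic resin: 19.2 × (2/2) = 19.2 × 1.000000 = 19.2000
paper pulp: 29.5 × (772/863) = 29.5 × 0.894554 = 26.3893
fertiliser: 21.0 × (479/370) = 21.0 × 1.294595 = 27.1865
glass: 12.1 × (4/4) = 12.1 × 1.000000 = 12.1000
Index = Σ wᵢ·(p₁ᵢ/p₀ᵢ) = 10.8889 + 4.2000 + 19.2000 + 26.3893 + 27.1865 + 12.1000 = 99.9647

100.0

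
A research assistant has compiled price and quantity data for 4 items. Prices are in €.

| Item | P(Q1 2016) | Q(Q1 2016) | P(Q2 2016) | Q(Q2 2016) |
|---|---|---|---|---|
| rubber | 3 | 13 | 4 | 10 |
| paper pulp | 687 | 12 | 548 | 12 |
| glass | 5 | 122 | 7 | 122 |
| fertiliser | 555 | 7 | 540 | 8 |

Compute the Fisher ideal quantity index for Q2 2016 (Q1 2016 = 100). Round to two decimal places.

104.48

Laspeyres component (base-period weights):
ΣP(Q1 2016)Q(Q2 2016) = 3×10 + 687×12 + 5×122 + 555×8 = 30 + 8244 + 610 + 4440 = 13324
ΣP(Q1 2016)Q(Q1 2016) = 3×13 + 687×12 + 5×122 + 555×7 = 39 + 8244 + 610 + 3885 = 12778
L = 13324 / 12778 × 100 = 104.2730
Paasche component (current-period weights):
ΣP(Q2 2016)Q(Q2 2016) = 4×10 + 548×12 + 7×122 + 540×8 = 40 + 6576 + 854 + 4320 = 11790
ΣP(Q2 2016)Q(Q1 2016) = 4×13 + 548×12 + 7×122 + 540×7 = 52 + 6576 + 854 + 3780 = 11262
P = 11790 / 11262 × 100 = 104.6883
Fisher = √(L × P) = √(104.2730 × 104.6883) = 104.4804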